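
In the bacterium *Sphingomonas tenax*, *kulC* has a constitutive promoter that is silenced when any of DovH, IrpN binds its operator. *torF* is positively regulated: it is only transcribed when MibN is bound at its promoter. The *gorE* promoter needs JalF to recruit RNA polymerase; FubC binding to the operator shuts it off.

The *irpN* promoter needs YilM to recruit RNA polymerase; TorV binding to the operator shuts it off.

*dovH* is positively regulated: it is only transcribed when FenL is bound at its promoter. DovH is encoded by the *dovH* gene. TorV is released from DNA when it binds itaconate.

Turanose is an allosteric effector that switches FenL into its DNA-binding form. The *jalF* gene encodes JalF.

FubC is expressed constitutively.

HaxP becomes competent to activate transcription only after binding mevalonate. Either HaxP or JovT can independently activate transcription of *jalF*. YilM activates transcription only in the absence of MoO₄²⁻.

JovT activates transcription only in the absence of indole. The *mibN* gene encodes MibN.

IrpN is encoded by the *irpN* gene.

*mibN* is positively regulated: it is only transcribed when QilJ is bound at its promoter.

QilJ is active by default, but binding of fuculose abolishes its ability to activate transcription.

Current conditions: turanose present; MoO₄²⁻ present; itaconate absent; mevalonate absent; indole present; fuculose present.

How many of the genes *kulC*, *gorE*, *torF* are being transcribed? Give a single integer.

Turanose is present, so FenL is active.
No repressor is bound and FenL is active, so *dovH* is transcribed.
So DovH is produced and active.
Itaconate is absent, so TorV is active.
MoO₄²⁻ is present, so YilM is inactive.
With repressor TorV bound, *irpN* is not transcribed.
So IrpN is not produced.
With repressor DovH bound, *kulC* is not transcribed.
→ *kulC* is OFF.
Mevalonate is absent, so HaxP is inactive.
Indole is present, so JovT is inactive.
No activator is available at the *jalF* promoter, so *jalF* is not transcribed.
So JalF is not produced.
FubC is produced constitutively and is active.
With repressor FubC bound, *gorE* is not transcribed.
→ *gorE* is OFF.
Fuculose is present, so QilJ is inactive.
Required activator QilJ is absent, so *mibN* is not transcribed.
So MibN is not produced.
Required activator MibN is absent, so *torF* is not transcribed.
→ *torF* is OFF.
0 of the 3 genes are transcribed.

0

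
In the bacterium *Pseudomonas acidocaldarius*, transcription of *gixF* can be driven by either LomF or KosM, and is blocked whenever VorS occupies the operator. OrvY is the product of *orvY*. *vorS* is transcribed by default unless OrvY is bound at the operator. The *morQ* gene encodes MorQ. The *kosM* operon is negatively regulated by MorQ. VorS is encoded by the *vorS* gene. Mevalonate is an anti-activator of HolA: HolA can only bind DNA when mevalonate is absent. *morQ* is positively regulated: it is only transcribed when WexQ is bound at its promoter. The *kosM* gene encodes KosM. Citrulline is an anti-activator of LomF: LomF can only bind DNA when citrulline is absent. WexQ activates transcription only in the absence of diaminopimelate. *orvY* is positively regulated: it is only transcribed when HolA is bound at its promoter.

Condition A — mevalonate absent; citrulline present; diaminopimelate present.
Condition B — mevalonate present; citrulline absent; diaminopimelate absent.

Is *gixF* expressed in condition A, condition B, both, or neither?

A only

Condition A:
Mevalonate is absent, so HolA is active.
No repressor is bound and HolA is active, so *orvY* is transcribed.
So OrvY is produced and active.
With repressor OrvY bound, *vorS* is not transcribed.
So VorS is not produced.
Citrulline is present, so LomF is inactive.
Diaminopimelate is present, so WexQ is inactive.
Required activator WexQ is absent, so *morQ* is not transcribed.
So MorQ is not produced.
With no repressor bound, *kosM* is transcribed.
So KosM is produced and active.
Activator KosM is present, so *gixF* is transcribed.
→ *gixF* is ON in A.
Condition B:
Mevalonate is present, so HolA is inactive.
Required activator HolA is absent, so *orvY* is not transcribed.
So OrvY is not produced.
With no repressor bound, *vorS* is transcribed.
So VorS is produced and active.
Citrulline is absent, so LomF is active.
Diaminopimelate is absent, so WexQ is active.
No repressor is bound and WexQ is active, so *morQ* is transcribed.
So MorQ is produced and active.
With repressor MorQ bound, *kosM* is not transcribed.
So KosM is not produced.
With repressor VorS bound, *gixF* is not transcribed.
→ *gixF* is OFF in B.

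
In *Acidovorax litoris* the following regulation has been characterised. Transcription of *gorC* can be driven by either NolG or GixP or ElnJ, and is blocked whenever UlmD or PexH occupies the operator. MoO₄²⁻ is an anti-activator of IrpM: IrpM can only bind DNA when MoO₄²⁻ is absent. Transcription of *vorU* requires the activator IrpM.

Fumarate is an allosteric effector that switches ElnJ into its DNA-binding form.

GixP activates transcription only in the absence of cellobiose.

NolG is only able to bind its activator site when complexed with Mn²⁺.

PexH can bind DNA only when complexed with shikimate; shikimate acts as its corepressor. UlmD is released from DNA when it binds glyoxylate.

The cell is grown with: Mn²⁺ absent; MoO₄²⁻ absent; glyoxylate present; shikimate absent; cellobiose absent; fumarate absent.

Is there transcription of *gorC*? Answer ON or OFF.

Mn²⁺ is absent, so NolG is inactive.
Glyoxylate is present, so UlmD is inactive.
Shikimate is absent, so PexH is inactive.
Cellobiose is absent, so GixP is active.
Fumarate is absent, so ElnJ is inactive.
Activator GixP is present, so *gorC* is transcribed.

ON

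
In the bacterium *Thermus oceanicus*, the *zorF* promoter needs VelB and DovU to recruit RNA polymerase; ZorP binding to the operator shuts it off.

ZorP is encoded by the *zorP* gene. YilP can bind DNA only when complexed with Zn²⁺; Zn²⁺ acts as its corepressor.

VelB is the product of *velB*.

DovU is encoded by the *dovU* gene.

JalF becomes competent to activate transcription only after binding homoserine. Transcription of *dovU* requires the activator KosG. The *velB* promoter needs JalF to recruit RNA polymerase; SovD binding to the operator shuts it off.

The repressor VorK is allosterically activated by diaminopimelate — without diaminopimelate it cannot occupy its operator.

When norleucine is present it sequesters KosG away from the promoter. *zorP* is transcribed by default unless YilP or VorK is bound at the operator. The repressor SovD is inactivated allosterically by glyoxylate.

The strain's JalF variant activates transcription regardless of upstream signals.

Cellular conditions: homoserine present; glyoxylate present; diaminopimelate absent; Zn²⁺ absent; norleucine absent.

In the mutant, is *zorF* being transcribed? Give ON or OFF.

OFF

Glyoxylate is present, so SovD is inactive.
JalF is constitutively active in this strain.
No repressor is bound and JalF is active, so *velB* is transcribed.
So VelB is produced and active.
Zn²⁺ is absent, so YilP is inactive.
Diaminopimelate is absent, so VorK is inactive.
With no repressor bound, *zorP* is transcribed.
So ZorP is produced and active.
Norleucine is absent, so KosG is active.
No repressor is bound and KosG is active, so *dovU* is transcribed.
So DovU is produced and active.
With repressor ZorP bound, *zorF* is not transcribed.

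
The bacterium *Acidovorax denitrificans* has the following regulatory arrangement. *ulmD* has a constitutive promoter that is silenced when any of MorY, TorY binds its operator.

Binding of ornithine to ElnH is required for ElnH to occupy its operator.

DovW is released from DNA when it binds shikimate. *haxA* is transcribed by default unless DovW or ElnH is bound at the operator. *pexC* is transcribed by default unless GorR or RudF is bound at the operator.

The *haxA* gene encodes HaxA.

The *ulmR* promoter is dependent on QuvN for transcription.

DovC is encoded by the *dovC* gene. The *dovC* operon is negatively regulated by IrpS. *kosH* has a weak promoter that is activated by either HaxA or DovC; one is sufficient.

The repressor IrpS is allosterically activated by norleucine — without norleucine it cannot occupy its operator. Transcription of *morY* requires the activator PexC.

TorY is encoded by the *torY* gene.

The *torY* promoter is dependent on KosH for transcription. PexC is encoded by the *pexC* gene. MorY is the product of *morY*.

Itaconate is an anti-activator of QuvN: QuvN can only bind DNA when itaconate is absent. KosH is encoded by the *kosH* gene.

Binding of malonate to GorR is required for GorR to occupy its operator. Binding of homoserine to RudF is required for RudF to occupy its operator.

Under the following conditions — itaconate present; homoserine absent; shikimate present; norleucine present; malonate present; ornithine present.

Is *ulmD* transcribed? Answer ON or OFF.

Malonate is present, so GorR is active.
Homoserine is absent, so RudF is inactive.
With repressor GorR bound, *pexC* is not transcribed.
So PexC is not produced.
Required activator PexC is absent, so *morY* is not transcribed.
So MorY is not produced.
Shikimate is present, so DovW is inactive.
Ornithine is present, so ElnH is active.
With repressor ElnH bound, *haxA* is not transcribed.
So HaxA is not produced.
Norleucine is present, so IrpS is active.
With repressor IrpS bound, *dovC* is not transcribed.
So DovC is not produced.
No activator is available at the *kosH* promoter, so *kosH* is not transcribed.
So KosH is not produced.
Required activator KosH is absent, so *torY* is not transcribed.
So TorY is not produced.
With no repressor bound, *ulmD* is transcribed.

ON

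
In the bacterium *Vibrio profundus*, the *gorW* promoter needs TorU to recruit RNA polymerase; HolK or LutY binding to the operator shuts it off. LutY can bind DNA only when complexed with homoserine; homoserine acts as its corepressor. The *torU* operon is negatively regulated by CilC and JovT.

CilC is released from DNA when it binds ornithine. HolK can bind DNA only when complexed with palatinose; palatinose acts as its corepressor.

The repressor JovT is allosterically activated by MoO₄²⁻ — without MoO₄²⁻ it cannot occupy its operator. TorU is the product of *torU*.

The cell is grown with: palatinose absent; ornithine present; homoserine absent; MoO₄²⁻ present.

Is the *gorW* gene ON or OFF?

OFF

Ornithine is present, so CilC is inactive.
MoO₄²⁻ is present, so JovT is active.
With repressor JovT bound, *torU* is not transcribed.
So TorU is not produced.
Palatinose is absent, so HolK is inactive.
Homoserine is absent, so LutY is inactive.
Required activator TorU is absent, so *gorW* is not transcribed.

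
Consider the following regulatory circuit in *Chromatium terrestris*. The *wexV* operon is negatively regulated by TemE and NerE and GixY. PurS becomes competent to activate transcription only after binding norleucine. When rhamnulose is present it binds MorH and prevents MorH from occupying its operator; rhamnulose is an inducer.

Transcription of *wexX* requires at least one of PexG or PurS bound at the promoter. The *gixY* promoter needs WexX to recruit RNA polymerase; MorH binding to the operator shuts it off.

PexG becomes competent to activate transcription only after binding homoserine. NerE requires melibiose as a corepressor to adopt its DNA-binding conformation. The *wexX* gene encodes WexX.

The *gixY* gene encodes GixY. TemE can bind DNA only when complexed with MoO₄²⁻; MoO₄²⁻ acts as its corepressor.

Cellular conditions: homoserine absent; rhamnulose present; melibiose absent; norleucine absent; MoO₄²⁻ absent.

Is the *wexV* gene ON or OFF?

MoO₄²⁻ is absent, so TemE is inactive.
Melibiose is absent, so NerE is inactive.
Rhamnulose is present, so MorH is inactive.
Homoserine is absent, so PexG is inactive.
Norleucine is absent, so PurS is inactive.
No activator is available at the *wexX* promoter, so *wexX* is not transcribed.
So WexX is not produced.
Required activator WexX is absent, so *gixY* is not transcribed.
So GixY is not produced.
With no repressor bound, *wexV* is transcribed.

ON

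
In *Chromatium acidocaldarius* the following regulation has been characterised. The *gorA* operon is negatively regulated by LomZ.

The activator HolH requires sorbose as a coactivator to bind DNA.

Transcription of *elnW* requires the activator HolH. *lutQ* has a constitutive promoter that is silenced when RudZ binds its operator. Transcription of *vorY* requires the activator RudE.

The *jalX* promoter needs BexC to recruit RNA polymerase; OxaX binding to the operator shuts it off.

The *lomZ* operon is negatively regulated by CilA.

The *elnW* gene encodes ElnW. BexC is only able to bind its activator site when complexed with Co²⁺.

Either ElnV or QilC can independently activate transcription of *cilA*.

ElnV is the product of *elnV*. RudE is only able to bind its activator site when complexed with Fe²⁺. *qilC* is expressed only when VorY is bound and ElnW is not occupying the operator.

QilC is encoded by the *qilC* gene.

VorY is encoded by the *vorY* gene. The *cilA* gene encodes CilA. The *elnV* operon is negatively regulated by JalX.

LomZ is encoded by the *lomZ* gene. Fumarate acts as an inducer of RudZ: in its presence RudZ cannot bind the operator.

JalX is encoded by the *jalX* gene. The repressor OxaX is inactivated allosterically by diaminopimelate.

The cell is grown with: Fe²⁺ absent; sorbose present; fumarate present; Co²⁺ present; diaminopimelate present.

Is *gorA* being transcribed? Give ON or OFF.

Diaminopimelate is present, so OxaX is inactive.
Co²⁺ is present, so BexC is active.
No repressor is bound and BexC is active, so *jalX* is transcribed.
So JalX is produced and active.
With repressor JalX bound, *elnV* is not transcribed.
So ElnV is not produced.
Fe²⁺ is absent, so RudE is inactive.
Required activator RudE is absent, so *vorY* is not transcribed.
So VorY is not produced.
Sorbose is present, so HolH is active.
No repressor is bound and HolH is active, so *elnW* is transcribed.
So ElnW is produced and active.
With repressor ElnW bound, *qilC* is not transcribed.
So QilC is not produced.
No activator is available at the *cilA* promoter, so *cilA* is not transcribed.
So CilA is not produced.
With no repressor bound, *lomZ* is transcribed.
So LomZ is produced and active.
With repressor LomZ bound, *gorA* is not transcribed.

OFF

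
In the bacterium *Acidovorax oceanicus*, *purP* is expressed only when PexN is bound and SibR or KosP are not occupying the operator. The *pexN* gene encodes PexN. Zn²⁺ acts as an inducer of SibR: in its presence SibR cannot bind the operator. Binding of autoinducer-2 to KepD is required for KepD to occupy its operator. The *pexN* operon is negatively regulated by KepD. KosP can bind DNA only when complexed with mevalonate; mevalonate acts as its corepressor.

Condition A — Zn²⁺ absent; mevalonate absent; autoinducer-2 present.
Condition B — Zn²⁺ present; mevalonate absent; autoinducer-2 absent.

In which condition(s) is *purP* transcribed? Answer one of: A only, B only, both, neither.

B only

Condition A:
Zn²⁺ is absent, so SibR is active.
Mevalonate is absent, so KosP is inactive.
Autoinducer-2 is present, so KepD is active.
With repressor KepD bound, *pexN* is not transcribed.
So PexN is not produced.
With repressor SibR bound, *purP* is not transcribed.
→ *purP* is OFF in A.
Condition B:
Zn²⁺ is present, so SibR is inactive.
Mevalonate is absent, so KosP is inactive.
Autoinducer-2 is absent, so KepD is inactive.
With no repressor bound, *pexN* is transcribed.
So PexN is produced and active.
No repressor is bound and PexN is active, so *purP* is transcribed.
→ *purP* is ON in B.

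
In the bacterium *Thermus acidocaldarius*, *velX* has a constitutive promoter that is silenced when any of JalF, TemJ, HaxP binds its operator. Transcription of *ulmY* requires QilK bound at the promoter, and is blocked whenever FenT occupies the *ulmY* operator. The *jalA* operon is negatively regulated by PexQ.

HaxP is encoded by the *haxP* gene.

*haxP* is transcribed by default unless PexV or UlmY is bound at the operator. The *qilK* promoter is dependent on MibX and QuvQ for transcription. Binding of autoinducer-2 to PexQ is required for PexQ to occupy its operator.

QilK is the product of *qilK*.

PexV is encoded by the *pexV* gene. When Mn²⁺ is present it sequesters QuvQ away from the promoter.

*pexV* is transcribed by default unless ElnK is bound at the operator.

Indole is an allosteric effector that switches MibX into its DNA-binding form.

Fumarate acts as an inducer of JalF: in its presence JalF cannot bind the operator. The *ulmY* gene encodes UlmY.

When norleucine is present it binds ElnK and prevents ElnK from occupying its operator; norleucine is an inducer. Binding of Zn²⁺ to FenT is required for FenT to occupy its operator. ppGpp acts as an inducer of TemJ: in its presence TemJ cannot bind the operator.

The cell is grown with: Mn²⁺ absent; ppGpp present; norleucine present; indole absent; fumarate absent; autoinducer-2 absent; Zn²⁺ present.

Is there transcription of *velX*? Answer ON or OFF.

OFF

Fumarate is absent, so JalF is active.
ppGpp is present, so TemJ is inactive.
Norleucine is present, so ElnK is inactive.
With no repressor bound, *pexV* is transcribed.
So PexV is produced and active.
Zn²⁺ is present, so FenT is active.
Indole is absent, so MibX is inactive.
Mn²⁺ is absent, so QuvQ is active.
Required activator MibX is absent, so *qilK* is not transcribed.
So QilK is not produced.
With repressor FenT bound, *ulmY* is not transcribed.
So UlmY is not produced.
With repressor PexV bound, *haxP* is not transcribed.
So HaxP is not produced.
With repressor JalF bound, *velX* is not transcribed.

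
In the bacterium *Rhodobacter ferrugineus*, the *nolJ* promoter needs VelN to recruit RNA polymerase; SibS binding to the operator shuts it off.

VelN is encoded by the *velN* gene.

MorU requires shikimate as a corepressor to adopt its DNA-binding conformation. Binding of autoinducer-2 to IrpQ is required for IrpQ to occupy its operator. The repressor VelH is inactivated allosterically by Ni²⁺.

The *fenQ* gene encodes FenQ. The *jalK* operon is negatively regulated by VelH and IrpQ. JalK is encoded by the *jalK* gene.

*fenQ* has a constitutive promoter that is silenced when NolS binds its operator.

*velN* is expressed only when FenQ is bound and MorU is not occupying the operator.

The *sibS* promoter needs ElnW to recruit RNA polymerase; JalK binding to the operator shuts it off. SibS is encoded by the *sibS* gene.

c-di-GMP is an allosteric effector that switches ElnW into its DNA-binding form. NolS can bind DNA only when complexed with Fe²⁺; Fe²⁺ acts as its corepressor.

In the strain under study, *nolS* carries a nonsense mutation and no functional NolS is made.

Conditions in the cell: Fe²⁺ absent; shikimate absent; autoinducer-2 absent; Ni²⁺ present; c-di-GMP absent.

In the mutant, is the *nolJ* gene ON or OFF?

c-di-GMP is absent, so ElnW is inactive.
Ni²⁺ is present, so VelH is inactive.
Autoinducer-2 is absent, so IrpQ is inactive.
With no repressor bound, *jalK* is transcribed.
So JalK is produced and active.
With repressor JalK bound, *sibS* is not transcribed.
So SibS is not produced.
Shikimate is absent, so MorU is inactive.
NolS is non-functional in this strain, so it has no effect.
With no repressor bound, *fenQ* is transcribed.
So FenQ is produced and active.
No repressor is bound and FenQ is active, so *velN* is transcribed.
So VelN is produced and active.
No repressor is bound and VelN is active, so *nolJ* is transcribed.

ON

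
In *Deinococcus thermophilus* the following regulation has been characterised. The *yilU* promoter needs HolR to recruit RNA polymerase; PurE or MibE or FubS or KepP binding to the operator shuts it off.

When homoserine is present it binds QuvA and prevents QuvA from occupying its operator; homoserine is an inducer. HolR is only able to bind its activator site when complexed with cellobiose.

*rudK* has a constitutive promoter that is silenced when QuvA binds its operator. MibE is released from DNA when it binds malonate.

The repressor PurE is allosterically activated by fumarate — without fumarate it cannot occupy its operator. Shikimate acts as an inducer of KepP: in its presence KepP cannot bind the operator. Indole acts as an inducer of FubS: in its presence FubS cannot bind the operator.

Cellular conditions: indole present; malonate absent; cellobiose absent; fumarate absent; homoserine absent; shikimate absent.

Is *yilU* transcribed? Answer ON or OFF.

OFF

Fumarate is absent, so PurE is inactive.
Cellobiose is absent, so HolR is inactive.
Malonate is absent, so MibE is active.
Indole is present, so FubS is inactive.
Shikimate is absent, so KepP is active.
With repressor MibE bound, *yilU* is not transcribed.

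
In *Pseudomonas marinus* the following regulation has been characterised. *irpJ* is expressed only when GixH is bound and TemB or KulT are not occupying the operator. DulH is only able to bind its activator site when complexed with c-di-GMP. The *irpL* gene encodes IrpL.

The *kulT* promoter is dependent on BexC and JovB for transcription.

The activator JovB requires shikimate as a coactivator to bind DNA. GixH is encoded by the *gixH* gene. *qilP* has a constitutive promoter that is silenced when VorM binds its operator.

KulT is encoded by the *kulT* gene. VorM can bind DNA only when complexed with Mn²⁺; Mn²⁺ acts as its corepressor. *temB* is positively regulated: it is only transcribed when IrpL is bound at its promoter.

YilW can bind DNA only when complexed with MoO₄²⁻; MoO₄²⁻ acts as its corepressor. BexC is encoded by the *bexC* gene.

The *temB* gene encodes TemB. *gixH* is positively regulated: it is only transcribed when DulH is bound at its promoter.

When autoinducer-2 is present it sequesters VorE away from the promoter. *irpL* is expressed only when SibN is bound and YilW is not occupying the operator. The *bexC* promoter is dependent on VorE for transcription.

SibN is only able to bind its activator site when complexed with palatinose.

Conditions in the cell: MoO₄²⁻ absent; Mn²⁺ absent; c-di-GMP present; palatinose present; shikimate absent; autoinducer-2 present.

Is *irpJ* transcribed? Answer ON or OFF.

OFF

Palatinose is present, so SibN is active.
MoO₄²⁻ is absent, so YilW is inactive.
No repressor is bound and SibN is active, so *irpL* is transcribed.
So IrpL is produced and active.
No repressor is bound and IrpL is active, so *temB* is transcribed.
So TemB is produced and active.
Autoinducer-2 is present, so VorE is inactive.
Required activator VorE is absent, so *bexC* is not transcribed.
So BexC is not produced.
Shikimate is absent, so JovB is inactive.
Required activator BexC is absent, so *kulT* is not transcribed.
So KulT is not produced.
c-di-GMP is present, so DulH is active.
No repressor is bound and DulH is active, so *gixH* is transcribed.
So GixH is produced and active.
With repressor TemB bound, *irpJ* is not transcribed.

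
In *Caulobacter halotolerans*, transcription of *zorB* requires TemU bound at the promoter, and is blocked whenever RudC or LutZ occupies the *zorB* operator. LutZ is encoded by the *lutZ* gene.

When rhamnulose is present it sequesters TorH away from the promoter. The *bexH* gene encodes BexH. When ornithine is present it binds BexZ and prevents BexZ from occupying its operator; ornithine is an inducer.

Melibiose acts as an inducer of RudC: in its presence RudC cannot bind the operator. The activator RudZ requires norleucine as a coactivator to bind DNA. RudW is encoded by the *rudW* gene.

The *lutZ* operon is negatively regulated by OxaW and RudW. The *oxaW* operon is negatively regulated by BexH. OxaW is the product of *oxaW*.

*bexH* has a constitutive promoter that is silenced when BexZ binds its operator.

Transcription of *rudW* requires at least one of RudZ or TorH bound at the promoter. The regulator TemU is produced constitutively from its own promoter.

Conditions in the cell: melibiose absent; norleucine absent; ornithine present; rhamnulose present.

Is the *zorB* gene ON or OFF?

OFF

TemU is produced constitutively and is active.
Melibiose is absent, so RudC is active.
Ornithine is present, so BexZ is inactive.
With no repressor bound, *bexH* is transcribed.
So BexH is produced and active.
With repressor BexH bound, *oxaW* is not transcribed.
So OxaW is not produced.
Norleucine is absent, so RudZ is inactive.
Rhamnulose is present, so TorH is inactive.
No activator is available at the *rudW* promoter, so *rudW* is not transcribed.
So RudW is not produced.
With no repressor bound, *lutZ* is transcribed.
So LutZ is produced and active.
With repressor RudC bound, *zorB* is not transcribed.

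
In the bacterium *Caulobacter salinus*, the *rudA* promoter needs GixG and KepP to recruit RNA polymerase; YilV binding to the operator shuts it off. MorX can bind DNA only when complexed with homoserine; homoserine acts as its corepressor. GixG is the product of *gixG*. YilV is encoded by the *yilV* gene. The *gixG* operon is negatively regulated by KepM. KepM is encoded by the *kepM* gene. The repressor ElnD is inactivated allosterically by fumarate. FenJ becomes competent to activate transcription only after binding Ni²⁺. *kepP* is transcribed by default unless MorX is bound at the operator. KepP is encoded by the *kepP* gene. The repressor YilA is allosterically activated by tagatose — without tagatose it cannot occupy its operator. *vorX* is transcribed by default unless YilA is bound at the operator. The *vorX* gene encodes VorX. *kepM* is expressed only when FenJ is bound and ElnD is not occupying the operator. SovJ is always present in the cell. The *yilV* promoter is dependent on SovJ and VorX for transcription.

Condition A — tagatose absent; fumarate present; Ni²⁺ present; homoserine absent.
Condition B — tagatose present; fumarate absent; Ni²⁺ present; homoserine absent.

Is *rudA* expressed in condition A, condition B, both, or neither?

Condition A:
SovJ is produced constitutively and is active.
Tagatose is absent, so YilA is inactive.
With no repressor bound, *vorX* is transcribed.
So VorX is produced and active.
No repressor is bound and SovJ and VorX are active, so *yilV* is transcribed.
So YilV is produced and active.
Fumarate is present, so ElnD is inactive.
Ni²⁺ is present, so FenJ is active.
No repressor is bound and FenJ is active, so *kepM* is transcribed.
So KepM is produced and active.
With repressor KepM bound, *gixG* is not transcribed.
So GixG is not produced.
Homoserine is absent, so MorX is inactive.
With no repressor bound, *kepP* is transcribed.
So KepP is produced and active.
With repressor YilV bound, *rudA* is not transcribed.
→ *rudA* is OFF in A.
Condition B:
SovJ is produced constitutively and is active.
Tagatose is present, so YilA is active.
With repressor YilA bound, *vorX* is not transcribed.
So VorX is not produced.
Required activator VorX is absent, so *yilV* is not transcribed.
So YilV is not produced.
Fumarate is absent, so ElnD is active.
Ni²⁺ is present, so FenJ is active.
With repressor ElnD bound, *kepM* is not transcribed.
So KepM is not produced.
With no repressor bound, *gixG* is transcribed.
So GixG is produced and active.
Homoserine is absent, so MorX is inactive.
With no repressor bound, *kepP* is transcribed.
So KepP is produced and active.
No repressor is bound and GixG and KepP are active, so *rudA* is transcribed.
→ *rudA* is ON in B.

B only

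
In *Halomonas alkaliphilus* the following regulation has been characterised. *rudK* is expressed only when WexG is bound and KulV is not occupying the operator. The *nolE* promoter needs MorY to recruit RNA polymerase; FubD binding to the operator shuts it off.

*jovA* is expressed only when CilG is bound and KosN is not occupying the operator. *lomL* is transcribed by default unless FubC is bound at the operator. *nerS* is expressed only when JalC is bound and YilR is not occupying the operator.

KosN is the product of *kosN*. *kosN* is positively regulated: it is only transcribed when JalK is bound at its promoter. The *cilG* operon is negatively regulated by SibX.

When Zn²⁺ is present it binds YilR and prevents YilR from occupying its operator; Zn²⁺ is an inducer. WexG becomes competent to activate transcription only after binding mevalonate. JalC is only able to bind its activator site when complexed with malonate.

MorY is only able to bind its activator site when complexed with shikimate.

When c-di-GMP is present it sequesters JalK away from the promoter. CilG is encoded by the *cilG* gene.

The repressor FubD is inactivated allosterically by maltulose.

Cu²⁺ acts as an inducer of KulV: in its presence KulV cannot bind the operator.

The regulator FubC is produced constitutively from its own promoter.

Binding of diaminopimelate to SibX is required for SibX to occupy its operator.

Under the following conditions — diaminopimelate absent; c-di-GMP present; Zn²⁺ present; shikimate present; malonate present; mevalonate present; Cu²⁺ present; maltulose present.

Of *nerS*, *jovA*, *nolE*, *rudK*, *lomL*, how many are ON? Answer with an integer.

4

Malonate is present, so JalC is active.
Zn²⁺ is present, so YilR is inactive.
No repressor is bound and JalC is active, so *nerS* is transcribed.
→ *nerS* is ON.
Diaminopimelate is absent, so SibX is inactive.
With no repressor bound, *cilG* is transcribed.
So CilG is produced and active.
c-di-GMP is present, so JalK is inactive.
Required activator JalK is absent, so *kosN* is not transcribed.
So KosN is not produced.
No repressor is bound and CilG is active, so *jovA* is transcribed.
→ *jovA* is ON.
Shikimate is present, so MorY is active.
Maltulose is present, so FubD is inactive.
No repressor is bound and MorY is active, so *nolE* is transcribed.
→ *nolE* is ON.
Mevalonate is present, so WexG is active.
Cu²⁺ is present, so KulV is inactive.
No repressor is bound and WexG is active, so *rudK* is transcribed.
→ *rudK* is ON.
FubC is produced constitutively and is active.
With repressor FubC bound, *lomL* is not transcribed.
→ *lomL* is OFF.
4 of the 5 genes are transcribed.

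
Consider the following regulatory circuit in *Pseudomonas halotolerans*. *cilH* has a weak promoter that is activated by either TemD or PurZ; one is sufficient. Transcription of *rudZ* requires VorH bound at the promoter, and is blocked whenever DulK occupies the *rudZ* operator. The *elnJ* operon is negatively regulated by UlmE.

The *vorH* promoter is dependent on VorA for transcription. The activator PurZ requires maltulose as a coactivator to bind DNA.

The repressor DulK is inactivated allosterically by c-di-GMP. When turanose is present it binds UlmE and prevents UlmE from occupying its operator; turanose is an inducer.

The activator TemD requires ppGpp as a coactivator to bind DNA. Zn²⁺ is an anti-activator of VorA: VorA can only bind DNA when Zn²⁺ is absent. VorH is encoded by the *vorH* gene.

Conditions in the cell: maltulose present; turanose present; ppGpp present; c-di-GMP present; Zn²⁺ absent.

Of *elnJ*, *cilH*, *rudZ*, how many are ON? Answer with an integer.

Turanose is present, so UlmE is inactive.
With no repressor bound, *elnJ* is transcribed.
→ *elnJ* is ON.
ppGpp is present, so TemD is active.
Maltulose is present, so PurZ is active.
Activator TemD is present, so *cilH* is transcribed.
→ *cilH* is ON.
Zn²⁺ is absent, so VorA is active.
No repressor is bound and VorA is active, so *vorH* is transcribed.
So VorH is produced and active.
c-di-GMP is present, so DulK is inactive.
No repressor is bound and VorH is active, so *rudZ* is transcribed.
→ *rudZ* is ON.
3 of the 3 genes are transcribed.

3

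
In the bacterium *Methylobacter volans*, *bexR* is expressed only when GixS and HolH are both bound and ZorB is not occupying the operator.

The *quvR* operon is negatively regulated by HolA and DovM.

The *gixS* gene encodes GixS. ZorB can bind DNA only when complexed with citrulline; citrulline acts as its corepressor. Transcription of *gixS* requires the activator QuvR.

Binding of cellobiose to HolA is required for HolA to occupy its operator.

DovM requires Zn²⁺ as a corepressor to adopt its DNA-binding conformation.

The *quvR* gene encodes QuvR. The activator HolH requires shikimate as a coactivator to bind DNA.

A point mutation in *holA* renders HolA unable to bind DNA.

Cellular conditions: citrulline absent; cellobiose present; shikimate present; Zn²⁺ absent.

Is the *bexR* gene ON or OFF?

ON

HolA is non-functional in this strain, so it has no effect.
Zn²⁺ is absent, so DovM is inactive.
With no repressor bound, *quvR* is transcribed.
So QuvR is produced and active.
No repressor is bound and QuvR is active, so *gixS* is transcribed.
So GixS is produced and active.
Citrulline is absent, so ZorB is inactive.
Shikimate is present, so HolH is active.
No repressor is bound and GixS and HolH are active, so *bexR* is transcribed.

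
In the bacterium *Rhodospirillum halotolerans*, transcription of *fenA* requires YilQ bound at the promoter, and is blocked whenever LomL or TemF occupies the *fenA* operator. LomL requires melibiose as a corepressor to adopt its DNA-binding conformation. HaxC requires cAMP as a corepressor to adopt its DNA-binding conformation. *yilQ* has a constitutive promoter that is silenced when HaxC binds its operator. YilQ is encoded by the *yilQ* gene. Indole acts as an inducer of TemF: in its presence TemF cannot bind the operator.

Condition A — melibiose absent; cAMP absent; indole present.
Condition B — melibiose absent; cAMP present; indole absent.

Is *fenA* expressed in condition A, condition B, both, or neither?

Condition A:
Melibiose is absent, so LomL is inactive.
cAMP is absent, so HaxC is inactive.
With no repressor bound, *yilQ* is transcribed.
So YilQ is produced and active.
Indole is present, so TemF is inactive.
No repressor is bound and YilQ is active, so *fenA* is transcribed.
→ *fenA* is ON in A.
Condition B:
Melibiose is absent, so LomL is inactive.
cAMP is present, so HaxC is active.
With repressor HaxC bound, *yilQ* is not transcribed.
So YilQ is not produced.
Indole is absent, so TemF is active.
With repressor TemF bound, *fenA* is not transcribed.
→ *fenA* is OFF in B.

A only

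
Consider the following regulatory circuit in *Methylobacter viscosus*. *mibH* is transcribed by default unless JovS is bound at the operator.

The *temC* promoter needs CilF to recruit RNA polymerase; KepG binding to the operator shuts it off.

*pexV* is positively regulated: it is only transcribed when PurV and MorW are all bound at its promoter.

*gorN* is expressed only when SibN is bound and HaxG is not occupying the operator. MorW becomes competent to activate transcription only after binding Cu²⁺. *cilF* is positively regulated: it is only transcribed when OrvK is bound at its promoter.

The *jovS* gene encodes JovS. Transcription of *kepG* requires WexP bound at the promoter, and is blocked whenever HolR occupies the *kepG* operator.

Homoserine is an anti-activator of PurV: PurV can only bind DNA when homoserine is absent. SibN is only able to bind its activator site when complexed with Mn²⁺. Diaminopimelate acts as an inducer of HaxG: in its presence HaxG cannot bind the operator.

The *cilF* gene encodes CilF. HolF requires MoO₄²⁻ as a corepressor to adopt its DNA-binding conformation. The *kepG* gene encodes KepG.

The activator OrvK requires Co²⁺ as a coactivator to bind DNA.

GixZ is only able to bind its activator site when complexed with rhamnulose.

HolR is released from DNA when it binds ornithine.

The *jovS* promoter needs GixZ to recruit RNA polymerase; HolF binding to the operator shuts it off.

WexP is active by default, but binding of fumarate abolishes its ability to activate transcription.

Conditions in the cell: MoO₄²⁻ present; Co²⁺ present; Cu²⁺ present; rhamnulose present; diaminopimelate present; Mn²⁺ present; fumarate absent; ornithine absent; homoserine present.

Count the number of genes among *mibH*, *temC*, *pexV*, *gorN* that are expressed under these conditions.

MoO₄²⁻ is present, so HolF is active.
Rhamnulose is present, so GixZ is active.
With repressor HolF bound, *jovS* is not transcribed.
So JovS is not produced.
With no repressor bound, *mibH* is transcribed.
→ *mibH* is ON.
Ornithine is absent, so HolR is active.
Fumarate is absent, so WexP is active.
With repressor HolR bound, *kepG* is not transcribed.
So KepG is not produced.
Co²⁺ is present, so OrvK is active.
No repressor is bound and OrvK is active, so *cilF* is transcribed.
So CilF is produced and active.
No repressor is bound and CilF is active, so *temC* is transcribed.
→ *temC* is ON.
Homoserine is present, so PurV is inactive.
Cu²⁺ is present, so MorW is active.
Required activator PurV is absent, so *pexV* is not transcribed.
→ *pexV* is OFF.
Diaminopimelate is present, so HaxG is inactive.
Mn²⁺ is present, so SibN is active.
No repressor is bound and SibN is active, so *gorN* is transcribed.
→ *gorN* is ON.
3 of the 4 genes are transcribed.

3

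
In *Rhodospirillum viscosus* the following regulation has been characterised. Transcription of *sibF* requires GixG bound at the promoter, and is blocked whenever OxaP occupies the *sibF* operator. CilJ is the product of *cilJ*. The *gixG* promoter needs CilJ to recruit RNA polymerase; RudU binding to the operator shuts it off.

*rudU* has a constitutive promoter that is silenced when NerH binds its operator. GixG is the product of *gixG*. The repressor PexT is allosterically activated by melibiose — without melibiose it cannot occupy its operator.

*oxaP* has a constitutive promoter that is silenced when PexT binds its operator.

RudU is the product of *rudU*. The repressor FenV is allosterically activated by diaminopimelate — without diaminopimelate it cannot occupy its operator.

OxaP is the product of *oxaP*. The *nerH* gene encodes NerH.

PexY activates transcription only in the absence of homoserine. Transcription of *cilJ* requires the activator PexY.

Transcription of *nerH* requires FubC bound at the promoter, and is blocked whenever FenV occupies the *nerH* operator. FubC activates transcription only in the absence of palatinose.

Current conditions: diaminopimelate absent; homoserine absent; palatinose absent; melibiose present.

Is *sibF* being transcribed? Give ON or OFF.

ON

Homoserine is absent, so PexY is active.
No repressor is bound and PexY is active, so *cilJ* is transcribed.
So CilJ is produced and active.
Palatinose is absent, so FubC is active.
Diaminopimelate is absent, so FenV is inactive.
No repressor is bound and FubC is active, so *nerH* is transcribed.
So NerH is produced and active.
With repressor NerH bound, *rudU* is not transcribed.
So RudU is not produced.
No repressor is bound and CilJ is active, so *gixG* is transcribed.
So GixG is produced and active.
Melibiose is present, so PexT is active.
With repressor PexT bound, *oxaP* is not transcribed.
So OxaP is not produced.
No repressor is bound and GixG is active, so *sibF* is transcribed.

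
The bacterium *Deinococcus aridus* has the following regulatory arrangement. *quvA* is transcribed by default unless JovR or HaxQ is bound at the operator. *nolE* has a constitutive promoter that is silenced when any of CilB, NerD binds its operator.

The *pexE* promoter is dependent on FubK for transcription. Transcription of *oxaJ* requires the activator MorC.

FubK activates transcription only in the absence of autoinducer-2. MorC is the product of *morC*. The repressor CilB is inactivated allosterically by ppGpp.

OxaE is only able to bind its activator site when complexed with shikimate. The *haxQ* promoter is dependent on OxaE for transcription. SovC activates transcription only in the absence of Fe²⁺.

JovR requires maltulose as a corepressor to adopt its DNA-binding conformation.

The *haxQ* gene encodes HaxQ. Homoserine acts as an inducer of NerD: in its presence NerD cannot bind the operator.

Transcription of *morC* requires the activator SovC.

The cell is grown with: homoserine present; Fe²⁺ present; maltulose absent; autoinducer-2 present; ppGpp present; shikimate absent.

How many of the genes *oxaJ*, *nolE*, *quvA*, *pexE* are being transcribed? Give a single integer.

Fe²⁺ is present, so SovC is inactive.
Required activator SovC is absent, so *morC* is not transcribed.
So MorC is not produced.
Required activator MorC is absent, so *oxaJ* is not transcribed.
→ *oxaJ* is OFF.
ppGpp is present, so CilB is inactive.
Homoserine is present, so NerD is inactive.
With no repressor bound, *nolE* is transcribed.
→ *nolE* is ON.
Maltulose is absent, so JovR is inactive.
Shikimate is absent, so OxaE is inactive.
Required activator OxaE is absent, so *haxQ* is not transcribed.
So HaxQ is not produced.
With no repressor bound, *quvA* is transcribed.
→ *quvA* is ON.
Autoinducer-2 is present, so FubK is inactive.
Required activator FubK is absent, so *pexE* is not transcribed.
→ *pexE* is OFF.
2 of the 4 genes are transcribed.

2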